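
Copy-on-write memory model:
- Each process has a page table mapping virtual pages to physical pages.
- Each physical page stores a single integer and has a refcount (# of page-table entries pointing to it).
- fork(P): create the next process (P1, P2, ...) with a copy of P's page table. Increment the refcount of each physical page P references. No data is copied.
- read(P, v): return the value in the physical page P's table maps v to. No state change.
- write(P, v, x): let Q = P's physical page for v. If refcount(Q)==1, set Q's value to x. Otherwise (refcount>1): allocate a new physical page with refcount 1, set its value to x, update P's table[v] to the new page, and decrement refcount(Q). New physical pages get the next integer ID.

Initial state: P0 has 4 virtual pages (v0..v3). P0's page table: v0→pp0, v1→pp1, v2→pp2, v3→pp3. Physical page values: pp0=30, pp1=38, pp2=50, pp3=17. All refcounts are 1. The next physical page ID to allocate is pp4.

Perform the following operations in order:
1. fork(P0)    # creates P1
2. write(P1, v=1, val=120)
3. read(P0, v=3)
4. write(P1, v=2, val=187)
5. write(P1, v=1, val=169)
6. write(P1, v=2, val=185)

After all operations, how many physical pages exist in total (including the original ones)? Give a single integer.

Answer: 6

Derivation:
Op 1: fork(P0) -> P1. 4 ppages; refcounts: pp0:2 pp1:2 pp2:2 pp3:2
Op 2: write(P1, v1, 120). refcount(pp1)=2>1 -> COPY to pp4. 5 ppages; refcounts: pp0:2 pp1:1 pp2:2 pp3:2 pp4:1
Op 3: read(P0, v3) -> 17. No state change.
Op 4: write(P1, v2, 187). refcount(pp2)=2>1 -> COPY to pp5. 6 ppages; refcounts: pp0:2 pp1:1 pp2:1 pp3:2 pp4:1 pp5:1
Op 5: write(P1, v1, 169). refcount(pp4)=1 -> write in place. 6 ppages; refcounts: pp0:2 pp1:1 pp2:1 pp3:2 pp4:1 pp5:1
Op 6: write(P1, v2, 185). refcount(pp5)=1 -> write in place. 6 ppages; refcounts: pp0:2 pp1:1 pp2:1 pp3:2 pp4:1 pp5:1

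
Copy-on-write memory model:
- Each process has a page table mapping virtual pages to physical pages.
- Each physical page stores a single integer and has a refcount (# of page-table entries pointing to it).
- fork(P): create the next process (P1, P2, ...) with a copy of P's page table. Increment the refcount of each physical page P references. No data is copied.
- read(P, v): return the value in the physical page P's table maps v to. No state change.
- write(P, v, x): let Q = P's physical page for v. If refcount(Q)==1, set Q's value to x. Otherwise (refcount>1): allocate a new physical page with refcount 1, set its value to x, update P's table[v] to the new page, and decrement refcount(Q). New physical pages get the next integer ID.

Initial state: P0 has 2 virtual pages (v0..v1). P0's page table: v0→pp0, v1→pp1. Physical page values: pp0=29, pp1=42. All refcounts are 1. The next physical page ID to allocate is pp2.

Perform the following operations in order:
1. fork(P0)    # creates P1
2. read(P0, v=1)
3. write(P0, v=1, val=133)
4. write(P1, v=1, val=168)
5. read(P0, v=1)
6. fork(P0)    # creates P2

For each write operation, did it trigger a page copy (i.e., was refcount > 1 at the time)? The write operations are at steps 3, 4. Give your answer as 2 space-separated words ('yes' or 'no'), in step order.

Op 1: fork(P0) -> P1. 2 ppages; refcounts: pp0:2 pp1:2
Op 2: read(P0, v1) -> 42. No state change.
Op 3: write(P0, v1, 133). refcount(pp1)=2>1 -> COPY to pp2. 3 ppages; refcounts: pp0:2 pp1:1 pp2:1
Op 4: write(P1, v1, 168). refcount(pp1)=1 -> write in place. 3 ppages; refcounts: pp0:2 pp1:1 pp2:1
Op 5: read(P0, v1) -> 133. No state change.
Op 6: fork(P0) -> P2. 3 ppages; refcounts: pp0:3 pp1:1 pp2:2

yes no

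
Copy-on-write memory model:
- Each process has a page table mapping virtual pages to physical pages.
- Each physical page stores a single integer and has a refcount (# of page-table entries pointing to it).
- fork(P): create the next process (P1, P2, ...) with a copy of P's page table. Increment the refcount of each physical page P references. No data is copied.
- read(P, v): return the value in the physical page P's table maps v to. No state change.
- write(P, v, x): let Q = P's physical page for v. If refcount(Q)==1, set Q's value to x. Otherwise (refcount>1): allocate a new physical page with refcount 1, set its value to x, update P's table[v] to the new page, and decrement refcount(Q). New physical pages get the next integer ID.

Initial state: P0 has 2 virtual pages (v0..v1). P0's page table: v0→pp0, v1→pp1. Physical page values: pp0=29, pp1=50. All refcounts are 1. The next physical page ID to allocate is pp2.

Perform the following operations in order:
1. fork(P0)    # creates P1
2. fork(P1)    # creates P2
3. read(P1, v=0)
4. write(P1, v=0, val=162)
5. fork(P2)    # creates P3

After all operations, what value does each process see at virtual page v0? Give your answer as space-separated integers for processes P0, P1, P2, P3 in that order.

Op 1: fork(P0) -> P1. 2 ppages; refcounts: pp0:2 pp1:2
Op 2: fork(P1) -> P2. 2 ppages; refcounts: pp0:3 pp1:3
Op 3: read(P1, v0) -> 29. No state change.
Op 4: write(P1, v0, 162). refcount(pp0)=3>1 -> COPY to pp2. 3 ppages; refcounts: pp0:2 pp1:3 pp2:1
Op 5: fork(P2) -> P3. 3 ppages; refcounts: pp0:3 pp1:4 pp2:1
P0: v0 -> pp0 = 29
P1: v0 -> pp2 = 162
P2: v0 -> pp0 = 29
P3: v0 -> pp0 = 29

Answer: 29 162 29 29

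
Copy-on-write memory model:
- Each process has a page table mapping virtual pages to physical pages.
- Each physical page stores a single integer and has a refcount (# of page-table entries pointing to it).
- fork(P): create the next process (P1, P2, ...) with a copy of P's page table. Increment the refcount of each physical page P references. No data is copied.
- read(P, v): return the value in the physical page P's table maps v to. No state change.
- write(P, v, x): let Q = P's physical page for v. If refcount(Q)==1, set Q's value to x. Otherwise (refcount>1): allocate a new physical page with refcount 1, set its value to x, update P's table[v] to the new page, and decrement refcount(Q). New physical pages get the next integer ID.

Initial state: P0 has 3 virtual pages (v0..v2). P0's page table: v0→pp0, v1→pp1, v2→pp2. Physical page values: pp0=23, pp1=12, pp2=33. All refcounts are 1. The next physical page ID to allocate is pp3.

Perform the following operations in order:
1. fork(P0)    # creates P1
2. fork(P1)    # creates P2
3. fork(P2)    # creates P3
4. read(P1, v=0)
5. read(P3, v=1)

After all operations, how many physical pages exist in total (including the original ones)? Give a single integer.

Op 1: fork(P0) -> P1. 3 ppages; refcounts: pp0:2 pp1:2 pp2:2
Op 2: fork(P1) -> P2. 3 ppages; refcounts: pp0:3 pp1:3 pp2:3
Op 3: fork(P2) -> P3. 3 ppages; refcounts: pp0:4 pp1:4 pp2:4
Op 4: read(P1, v0) -> 23. No state change.
Op 5: read(P3, v1) -> 12. No state change.

Answer: 3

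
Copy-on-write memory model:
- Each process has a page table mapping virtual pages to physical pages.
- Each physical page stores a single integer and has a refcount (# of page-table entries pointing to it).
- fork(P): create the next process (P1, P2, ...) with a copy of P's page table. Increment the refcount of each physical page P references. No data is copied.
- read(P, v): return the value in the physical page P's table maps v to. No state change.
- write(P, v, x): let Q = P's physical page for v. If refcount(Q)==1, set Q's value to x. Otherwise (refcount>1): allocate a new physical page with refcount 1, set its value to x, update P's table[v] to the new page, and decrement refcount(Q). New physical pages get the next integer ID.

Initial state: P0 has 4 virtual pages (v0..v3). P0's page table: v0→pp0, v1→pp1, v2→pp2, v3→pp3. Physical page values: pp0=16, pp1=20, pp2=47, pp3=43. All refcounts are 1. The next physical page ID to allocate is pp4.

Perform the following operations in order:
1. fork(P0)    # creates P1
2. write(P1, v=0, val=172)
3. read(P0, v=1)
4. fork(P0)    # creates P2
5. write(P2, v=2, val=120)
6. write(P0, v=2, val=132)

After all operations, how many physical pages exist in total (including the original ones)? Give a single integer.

Op 1: fork(P0) -> P1. 4 ppages; refcounts: pp0:2 pp1:2 pp2:2 pp3:2
Op 2: write(P1, v0, 172). refcount(pp0)=2>1 -> COPY to pp4. 5 ppages; refcounts: pp0:1 pp1:2 pp2:2 pp3:2 pp4:1
Op 3: read(P0, v1) -> 20. No state change.
Op 4: fork(P0) -> P2. 5 ppages; refcounts: pp0:2 pp1:3 pp2:3 pp3:3 pp4:1
Op 5: write(P2, v2, 120). refcount(pp2)=3>1 -> COPY to pp5. 6 ppages; refcounts: pp0:2 pp1:3 pp2:2 pp3:3 pp4:1 pp5:1
Op 6: write(P0, v2, 132). refcount(pp2)=2>1 -> COPY to pp6. 7 ppages; refcounts: pp0:2 pp1:3 pp2:1 pp3:3 pp4:1 pp5:1 pp6:1

Answer: 7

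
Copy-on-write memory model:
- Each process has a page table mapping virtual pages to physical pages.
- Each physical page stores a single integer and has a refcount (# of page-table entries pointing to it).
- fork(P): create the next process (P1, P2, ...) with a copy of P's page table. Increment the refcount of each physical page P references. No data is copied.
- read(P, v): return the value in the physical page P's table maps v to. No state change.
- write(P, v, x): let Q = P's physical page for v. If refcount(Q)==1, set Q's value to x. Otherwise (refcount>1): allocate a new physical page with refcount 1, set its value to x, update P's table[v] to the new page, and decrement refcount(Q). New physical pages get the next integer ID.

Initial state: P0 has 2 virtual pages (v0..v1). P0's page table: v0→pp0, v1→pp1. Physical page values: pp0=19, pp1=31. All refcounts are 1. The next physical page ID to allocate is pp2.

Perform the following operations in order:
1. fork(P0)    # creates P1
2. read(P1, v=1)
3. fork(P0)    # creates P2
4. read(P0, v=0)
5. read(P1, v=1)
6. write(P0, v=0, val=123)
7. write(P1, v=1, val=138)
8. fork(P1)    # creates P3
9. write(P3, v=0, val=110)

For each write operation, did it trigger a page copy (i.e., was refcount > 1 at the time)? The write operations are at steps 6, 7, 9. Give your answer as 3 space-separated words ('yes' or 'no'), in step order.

Op 1: fork(P0) -> P1. 2 ppages; refcounts: pp0:2 pp1:2
Op 2: read(P1, v1) -> 31. No state change.
Op 3: fork(P0) -> P2. 2 ppages; refcounts: pp0:3 pp1:3
Op 4: read(P0, v0) -> 19. No state change.
Op 5: read(P1, v1) -> 31. No state change.
Op 6: write(P0, v0, 123). refcount(pp0)=3>1 -> COPY to pp2. 3 ppages; refcounts: pp0:2 pp1:3 pp2:1
Op 7: write(P1, v1, 138). refcount(pp1)=3>1 -> COPY to pp3. 4 ppages; refcounts: pp0:2 pp1:2 pp2:1 pp3:1
Op 8: fork(P1) -> P3. 4 ppages; refcounts: pp0:3 pp1:2 pp2:1 pp3:2
Op 9: write(P3, v0, 110). refcount(pp0)=3>1 -> COPY to pp4. 5 ppages; refcounts: pp0:2 pp1:2 pp2:1 pp3:2 pp4:1

yes yes yes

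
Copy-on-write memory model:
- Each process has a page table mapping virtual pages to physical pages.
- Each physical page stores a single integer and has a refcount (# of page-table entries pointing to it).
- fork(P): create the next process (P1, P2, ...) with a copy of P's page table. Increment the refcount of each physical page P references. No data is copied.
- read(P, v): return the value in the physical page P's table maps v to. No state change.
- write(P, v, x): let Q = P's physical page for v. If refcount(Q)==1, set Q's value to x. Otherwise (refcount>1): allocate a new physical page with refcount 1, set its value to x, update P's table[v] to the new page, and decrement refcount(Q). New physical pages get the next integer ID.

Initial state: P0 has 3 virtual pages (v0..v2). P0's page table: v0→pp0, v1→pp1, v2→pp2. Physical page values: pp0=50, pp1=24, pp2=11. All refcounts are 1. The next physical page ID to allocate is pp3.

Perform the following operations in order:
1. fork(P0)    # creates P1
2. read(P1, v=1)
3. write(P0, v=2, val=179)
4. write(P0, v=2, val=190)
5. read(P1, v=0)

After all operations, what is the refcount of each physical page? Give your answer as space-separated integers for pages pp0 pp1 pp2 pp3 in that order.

Op 1: fork(P0) -> P1. 3 ppages; refcounts: pp0:2 pp1:2 pp2:2
Op 2: read(P1, v1) -> 24. No state change.
Op 3: write(P0, v2, 179). refcount(pp2)=2>1 -> COPY to pp3. 4 ppages; refcounts: pp0:2 pp1:2 pp2:1 pp3:1
Op 4: write(P0, v2, 190). refcount(pp3)=1 -> write in place. 4 ppages; refcounts: pp0:2 pp1:2 pp2:1 pp3:1
Op 5: read(P1, v0) -> 50. No state change.

Answer: 2 2 1 1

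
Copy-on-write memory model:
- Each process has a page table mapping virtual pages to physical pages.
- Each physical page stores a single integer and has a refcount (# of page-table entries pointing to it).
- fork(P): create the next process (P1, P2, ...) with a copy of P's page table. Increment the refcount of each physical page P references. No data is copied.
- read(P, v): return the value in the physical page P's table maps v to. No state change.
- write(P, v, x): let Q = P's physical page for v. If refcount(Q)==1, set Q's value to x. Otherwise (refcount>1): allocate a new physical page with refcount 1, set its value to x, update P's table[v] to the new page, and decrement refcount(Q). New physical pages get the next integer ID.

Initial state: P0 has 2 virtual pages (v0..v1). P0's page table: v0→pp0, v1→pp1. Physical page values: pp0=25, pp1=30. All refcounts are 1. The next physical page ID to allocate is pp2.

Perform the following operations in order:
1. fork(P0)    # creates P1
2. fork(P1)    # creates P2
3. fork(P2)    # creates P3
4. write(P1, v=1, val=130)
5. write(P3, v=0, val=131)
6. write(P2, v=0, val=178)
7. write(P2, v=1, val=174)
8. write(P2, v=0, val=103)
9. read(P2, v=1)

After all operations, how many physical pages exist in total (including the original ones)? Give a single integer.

Op 1: fork(P0) -> P1. 2 ppages; refcounts: pp0:2 pp1:2
Op 2: fork(P1) -> P2. 2 ppages; refcounts: pp0:3 pp1:3
Op 3: fork(P2) -> P3. 2 ppages; refcounts: pp0:4 pp1:4
Op 4: write(P1, v1, 130). refcount(pp1)=4>1 -> COPY to pp2. 3 ppages; refcounts: pp0:4 pp1:3 pp2:1
Op 5: write(P3, v0, 131). refcount(pp0)=4>1 -> COPY to pp3. 4 ppages; refcounts: pp0:3 pp1:3 pp2:1 pp3:1
Op 6: write(P2, v0, 178). refcount(pp0)=3>1 -> COPY to pp4. 5 ppages; refcounts: pp0:2 pp1:3 pp2:1 pp3:1 pp4:1
Op 7: write(P2, v1, 174). refcount(pp1)=3>1 -> COPY to pp5. 6 ppages; refcounts: pp0:2 pp1:2 pp2:1 pp3:1 pp4:1 pp5:1
Op 8: write(P2, v0, 103). refcount(pp4)=1 -> write in place. 6 ppages; refcounts: pp0:2 pp1:2 pp2:1 pp3:1 pp4:1 pp5:1
Op 9: read(P2, v1) -> 174. No state change.

Answer: 6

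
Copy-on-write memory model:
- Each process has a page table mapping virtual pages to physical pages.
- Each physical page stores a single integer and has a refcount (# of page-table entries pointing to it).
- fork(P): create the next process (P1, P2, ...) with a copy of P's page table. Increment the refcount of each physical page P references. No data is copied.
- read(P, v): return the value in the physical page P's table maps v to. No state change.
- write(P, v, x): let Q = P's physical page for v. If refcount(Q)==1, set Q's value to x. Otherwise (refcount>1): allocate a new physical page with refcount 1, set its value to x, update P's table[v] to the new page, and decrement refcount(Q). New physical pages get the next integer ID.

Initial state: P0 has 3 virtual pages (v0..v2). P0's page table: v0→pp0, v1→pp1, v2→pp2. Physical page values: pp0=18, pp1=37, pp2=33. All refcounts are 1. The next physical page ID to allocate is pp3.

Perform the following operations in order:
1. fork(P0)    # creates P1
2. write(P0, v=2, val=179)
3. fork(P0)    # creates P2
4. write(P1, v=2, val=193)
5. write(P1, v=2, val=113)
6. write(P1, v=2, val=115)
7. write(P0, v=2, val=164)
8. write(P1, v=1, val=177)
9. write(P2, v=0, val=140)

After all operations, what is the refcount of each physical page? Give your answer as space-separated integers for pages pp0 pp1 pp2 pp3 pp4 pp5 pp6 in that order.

Op 1: fork(P0) -> P1. 3 ppages; refcounts: pp0:2 pp1:2 pp2:2
Op 2: write(P0, v2, 179). refcount(pp2)=2>1 -> COPY to pp3. 4 ppages; refcounts: pp0:2 pp1:2 pp2:1 pp3:1
Op 3: fork(P0) -> P2. 4 ppages; refcounts: pp0:3 pp1:3 pp2:1 pp3:2
Op 4: write(P1, v2, 193). refcount(pp2)=1 -> write in place. 4 ppages; refcounts: pp0:3 pp1:3 pp2:1 pp3:2
Op 5: write(P1, v2, 113). refcount(pp2)=1 -> write in place. 4 ppages; refcounts: pp0:3 pp1:3 pp2:1 pp3:2
Op 6: write(P1, v2, 115). refcount(pp2)=1 -> write in place. 4 ppages; refcounts: pp0:3 pp1:3 pp2:1 pp3:2
Op 7: write(P0, v2, 164). refcount(pp3)=2>1 -> COPY to pp4. 5 ppages; refcounts: pp0:3 pp1:3 pp2:1 pp3:1 pp4:1
Op 8: write(P1, v1, 177). refcount(pp1)=3>1 -> COPY to pp5. 6 ppages; refcounts: pp0:3 pp1:2 pp2:1 pp3:1 pp4:1 pp5:1
Op 9: write(P2, v0, 140). refcount(pp0)=3>1 -> COPY to pp6. 7 ppages; refcounts: pp0:2 pp1:2 pp2:1 pp3:1 pp4:1 pp5:1 pp6:1

Answer: 2 2 1 1 1 1 1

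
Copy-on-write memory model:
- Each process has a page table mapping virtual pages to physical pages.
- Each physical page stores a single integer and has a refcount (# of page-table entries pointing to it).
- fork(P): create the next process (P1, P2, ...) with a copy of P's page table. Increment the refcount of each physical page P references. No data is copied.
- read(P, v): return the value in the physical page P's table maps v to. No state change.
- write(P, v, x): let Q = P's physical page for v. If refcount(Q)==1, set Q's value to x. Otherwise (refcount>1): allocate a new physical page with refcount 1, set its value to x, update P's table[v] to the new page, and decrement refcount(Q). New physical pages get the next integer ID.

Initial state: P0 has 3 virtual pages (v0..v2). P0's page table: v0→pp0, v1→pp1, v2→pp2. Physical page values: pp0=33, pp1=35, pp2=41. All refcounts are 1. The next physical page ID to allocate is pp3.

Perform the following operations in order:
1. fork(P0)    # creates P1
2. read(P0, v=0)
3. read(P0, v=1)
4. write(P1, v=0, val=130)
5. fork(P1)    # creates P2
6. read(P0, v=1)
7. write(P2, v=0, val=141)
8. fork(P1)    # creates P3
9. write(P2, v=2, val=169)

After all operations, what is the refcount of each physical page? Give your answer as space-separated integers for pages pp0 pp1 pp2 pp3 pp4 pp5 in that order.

Answer: 1 4 3 2 1 1

Derivation:
Op 1: fork(P0) -> P1. 3 ppages; refcounts: pp0:2 pp1:2 pp2:2
Op 2: read(P0, v0) -> 33. No state change.
Op 3: read(P0, v1) -> 35. No state change.
Op 4: write(P1, v0, 130). refcount(pp0)=2>1 -> COPY to pp3. 4 ppages; refcounts: pp0:1 pp1:2 pp2:2 pp3:1
Op 5: fork(P1) -> P2. 4 ppages; refcounts: pp0:1 pp1:3 pp2:3 pp3:2
Op 6: read(P0, v1) -> 35. No state change.
Op 7: write(P2, v0, 141). refcount(pp3)=2>1 -> COPY to pp4. 5 ppages; refcounts: pp0:1 pp1:3 pp2:3 pp3:1 pp4:1
Op 8: fork(P1) -> P3. 5 ppages; refcounts: pp0:1 pp1:4 pp2:4 pp3:2 pp4:1
Op 9: write(P2, v2, 169). refcount(pp2)=4>1 -> COPY to pp5. 6 ppages; refcounts: pp0:1 pp1:4 pp2:3 pp3:2 pp4:1 pp5:1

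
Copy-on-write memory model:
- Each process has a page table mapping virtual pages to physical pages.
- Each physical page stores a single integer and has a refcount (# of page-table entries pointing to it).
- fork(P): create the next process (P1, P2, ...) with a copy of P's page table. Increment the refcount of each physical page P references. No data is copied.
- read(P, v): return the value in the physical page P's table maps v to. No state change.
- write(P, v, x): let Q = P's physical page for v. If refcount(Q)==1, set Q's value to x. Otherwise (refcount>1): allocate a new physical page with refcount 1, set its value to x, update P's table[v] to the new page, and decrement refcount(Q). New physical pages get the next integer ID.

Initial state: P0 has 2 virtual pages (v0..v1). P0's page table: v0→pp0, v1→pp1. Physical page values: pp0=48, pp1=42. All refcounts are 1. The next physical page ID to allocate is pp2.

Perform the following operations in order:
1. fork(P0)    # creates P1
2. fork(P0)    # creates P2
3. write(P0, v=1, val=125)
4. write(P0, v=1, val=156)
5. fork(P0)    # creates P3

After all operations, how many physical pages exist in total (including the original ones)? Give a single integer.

Op 1: fork(P0) -> P1. 2 ppages; refcounts: pp0:2 pp1:2
Op 2: fork(P0) -> P2. 2 ppages; refcounts: pp0:3 pp1:3
Op 3: write(P0, v1, 125). refcount(pp1)=3>1 -> COPY to pp2. 3 ppages; refcounts: pp0:3 pp1:2 pp2:1
Op 4: write(P0, v1, 156). refcount(pp2)=1 -> write in place. 3 ppages; refcounts: pp0:3 pp1:2 pp2:1
Op 5: fork(P0) -> P3. 3 ppages; refcounts: pp0:4 pp1:2 pp2:2

Answer: 3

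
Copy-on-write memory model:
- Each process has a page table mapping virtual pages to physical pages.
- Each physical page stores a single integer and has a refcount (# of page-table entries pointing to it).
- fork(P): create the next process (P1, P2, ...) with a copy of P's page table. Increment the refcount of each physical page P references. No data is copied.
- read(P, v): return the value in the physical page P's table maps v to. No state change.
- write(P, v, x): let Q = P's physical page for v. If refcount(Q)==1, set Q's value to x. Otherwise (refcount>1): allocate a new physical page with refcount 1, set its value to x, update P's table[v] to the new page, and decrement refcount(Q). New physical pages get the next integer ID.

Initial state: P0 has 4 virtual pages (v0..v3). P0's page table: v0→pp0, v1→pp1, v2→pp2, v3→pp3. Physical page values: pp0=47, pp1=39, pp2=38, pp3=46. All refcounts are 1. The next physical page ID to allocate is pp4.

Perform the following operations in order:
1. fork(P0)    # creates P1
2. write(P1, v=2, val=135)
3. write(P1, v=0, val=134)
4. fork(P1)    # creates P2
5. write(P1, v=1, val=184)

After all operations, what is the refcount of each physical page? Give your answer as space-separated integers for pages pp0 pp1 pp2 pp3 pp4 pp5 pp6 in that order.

Op 1: fork(P0) -> P1. 4 ppages; refcounts: pp0:2 pp1:2 pp2:2 pp3:2
Op 2: write(P1, v2, 135). refcount(pp2)=2>1 -> COPY to pp4. 5 ppages; refcounts: pp0:2 pp1:2 pp2:1 pp3:2 pp4:1
Op 3: write(P1, v0, 134). refcount(pp0)=2>1 -> COPY to pp5. 6 ppages; refcounts: pp0:1 pp1:2 pp2:1 pp3:2 pp4:1 pp5:1
Op 4: fork(P1) -> P2. 6 ppages; refcounts: pp0:1 pp1:3 pp2:1 pp3:3 pp4:2 pp5:2
Op 5: write(P1, v1, 184). refcount(pp1)=3>1 -> COPY to pp6. 7 ppages; refcounts: pp0:1 pp1:2 pp2:1 pp3:3 pp4:2 pp5:2 pp6:1

Answer: 1 2 1 3 2 2 1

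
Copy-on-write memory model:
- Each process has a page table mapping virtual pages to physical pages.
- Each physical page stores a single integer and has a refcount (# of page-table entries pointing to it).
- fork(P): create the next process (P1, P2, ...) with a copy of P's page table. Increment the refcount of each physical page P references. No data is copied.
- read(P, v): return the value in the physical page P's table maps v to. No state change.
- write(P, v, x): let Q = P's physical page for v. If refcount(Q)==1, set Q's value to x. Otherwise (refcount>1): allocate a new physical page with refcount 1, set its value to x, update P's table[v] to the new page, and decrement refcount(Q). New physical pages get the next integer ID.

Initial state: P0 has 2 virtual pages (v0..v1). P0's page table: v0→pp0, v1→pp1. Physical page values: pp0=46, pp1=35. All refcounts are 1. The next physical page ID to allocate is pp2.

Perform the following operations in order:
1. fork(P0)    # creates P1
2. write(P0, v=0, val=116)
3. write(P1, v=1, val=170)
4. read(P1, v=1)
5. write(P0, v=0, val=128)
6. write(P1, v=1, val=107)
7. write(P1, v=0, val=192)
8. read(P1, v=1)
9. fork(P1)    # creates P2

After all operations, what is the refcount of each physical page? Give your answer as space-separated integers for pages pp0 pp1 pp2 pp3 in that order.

Answer: 2 1 1 2

Derivation:
Op 1: fork(P0) -> P1. 2 ppages; refcounts: pp0:2 pp1:2
Op 2: write(P0, v0, 116). refcount(pp0)=2>1 -> COPY to pp2. 3 ppages; refcounts: pp0:1 pp1:2 pp2:1
Op 3: write(P1, v1, 170). refcount(pp1)=2>1 -> COPY to pp3. 4 ppages; refcounts: pp0:1 pp1:1 pp2:1 pp3:1
Op 4: read(P1, v1) -> 170. No state change.
Op 5: write(P0, v0, 128). refcount(pp2)=1 -> write in place. 4 ppages; refcounts: pp0:1 pp1:1 pp2:1 pp3:1
Op 6: write(P1, v1, 107). refcount(pp3)=1 -> write in place. 4 ppages; refcounts: pp0:1 pp1:1 pp2:1 pp3:1
Op 7: write(P1, v0, 192). refcount(pp0)=1 -> write in place. 4 ppages; refcounts: pp0:1 pp1:1 pp2:1 pp3:1
Op 8: read(P1, v1) -> 107. No state change.
Op 9: fork(P1) -> P2. 4 ppages; refcounts: pp0:2 pp1:1 pp2:1 pp3:2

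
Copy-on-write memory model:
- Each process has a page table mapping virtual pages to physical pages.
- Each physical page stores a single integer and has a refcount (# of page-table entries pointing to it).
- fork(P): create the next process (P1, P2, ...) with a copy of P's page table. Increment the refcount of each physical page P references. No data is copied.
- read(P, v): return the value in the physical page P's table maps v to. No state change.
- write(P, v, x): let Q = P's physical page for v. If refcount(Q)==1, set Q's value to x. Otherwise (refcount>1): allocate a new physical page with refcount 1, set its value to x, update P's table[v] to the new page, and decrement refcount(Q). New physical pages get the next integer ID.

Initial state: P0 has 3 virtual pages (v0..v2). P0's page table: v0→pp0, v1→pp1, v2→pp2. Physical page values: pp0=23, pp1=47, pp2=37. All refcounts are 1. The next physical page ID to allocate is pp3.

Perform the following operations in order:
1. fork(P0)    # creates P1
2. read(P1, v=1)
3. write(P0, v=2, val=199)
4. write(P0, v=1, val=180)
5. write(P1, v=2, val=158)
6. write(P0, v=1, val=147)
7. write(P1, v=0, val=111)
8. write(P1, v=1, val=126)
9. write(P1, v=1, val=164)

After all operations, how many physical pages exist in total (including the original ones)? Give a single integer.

Op 1: fork(P0) -> P1. 3 ppages; refcounts: pp0:2 pp1:2 pp2:2
Op 2: read(P1, v1) -> 47. No state change.
Op 3: write(P0, v2, 199). refcount(pp2)=2>1 -> COPY to pp3. 4 ppages; refcounts: pp0:2 pp1:2 pp2:1 pp3:1
Op 4: write(P0, v1, 180). refcount(pp1)=2>1 -> COPY to pp4. 5 ppages; refcounts: pp0:2 pp1:1 pp2:1 pp3:1 pp4:1
Op 5: write(P1, v2, 158). refcount(pp2)=1 -> write in place. 5 ppages; refcounts: pp0:2 pp1:1 pp2:1 pp3:1 pp4:1
Op 6: write(P0, v1, 147). refcount(pp4)=1 -> write in place. 5 ppages; refcounts: pp0:2 pp1:1 pp2:1 pp3:1 pp4:1
Op 7: write(P1, v0, 111). refcount(pp0)=2>1 -> COPY to pp5. 6 ppages; refcounts: pp0:1 pp1:1 pp2:1 pp3:1 pp4:1 pp5:1
Op 8: write(P1, v1, 126). refcount(pp1)=1 -> write in place. 6 ppages; refcounts: pp0:1 pp1:1 pp2:1 pp3:1 pp4:1 pp5:1
Op 9: write(P1, v1, 164). refcount(pp1)=1 -> write in place. 6 ppages; refcounts: pp0:1 pp1:1 pp2:1 pp3:1 pp4:1 pp5:1

Answer: 6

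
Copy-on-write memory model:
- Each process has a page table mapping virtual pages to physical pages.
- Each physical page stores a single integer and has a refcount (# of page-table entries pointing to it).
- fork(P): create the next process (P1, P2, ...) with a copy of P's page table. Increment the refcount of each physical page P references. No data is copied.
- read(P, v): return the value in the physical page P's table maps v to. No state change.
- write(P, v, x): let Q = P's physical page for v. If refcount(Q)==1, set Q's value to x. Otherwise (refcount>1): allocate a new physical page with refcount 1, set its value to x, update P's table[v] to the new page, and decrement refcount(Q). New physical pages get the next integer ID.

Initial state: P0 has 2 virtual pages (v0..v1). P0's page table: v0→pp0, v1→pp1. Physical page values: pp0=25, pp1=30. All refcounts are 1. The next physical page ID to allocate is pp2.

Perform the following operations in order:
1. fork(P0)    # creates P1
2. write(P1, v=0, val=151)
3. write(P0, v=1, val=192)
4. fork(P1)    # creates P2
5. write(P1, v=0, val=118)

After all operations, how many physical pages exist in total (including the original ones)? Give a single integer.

Op 1: fork(P0) -> P1. 2 ppages; refcounts: pp0:2 pp1:2
Op 2: write(P1, v0, 151). refcount(pp0)=2>1 -> COPY to pp2. 3 ppages; refcounts: pp0:1 pp1:2 pp2:1
Op 3: write(P0, v1, 192). refcount(pp1)=2>1 -> COPY to pp3. 4 ppages; refcounts: pp0:1 pp1:1 pp2:1 pp3:1
Op 4: fork(P1) -> P2. 4 ppages; refcounts: pp0:1 pp1:2 pp2:2 pp3:1
Op 5: write(P1, v0, 118). refcount(pp2)=2>1 -> COPY to pp4. 5 ppages; refcounts: pp0:1 pp1:2 pp2:1 pp3:1 pp4:1

Answer: 5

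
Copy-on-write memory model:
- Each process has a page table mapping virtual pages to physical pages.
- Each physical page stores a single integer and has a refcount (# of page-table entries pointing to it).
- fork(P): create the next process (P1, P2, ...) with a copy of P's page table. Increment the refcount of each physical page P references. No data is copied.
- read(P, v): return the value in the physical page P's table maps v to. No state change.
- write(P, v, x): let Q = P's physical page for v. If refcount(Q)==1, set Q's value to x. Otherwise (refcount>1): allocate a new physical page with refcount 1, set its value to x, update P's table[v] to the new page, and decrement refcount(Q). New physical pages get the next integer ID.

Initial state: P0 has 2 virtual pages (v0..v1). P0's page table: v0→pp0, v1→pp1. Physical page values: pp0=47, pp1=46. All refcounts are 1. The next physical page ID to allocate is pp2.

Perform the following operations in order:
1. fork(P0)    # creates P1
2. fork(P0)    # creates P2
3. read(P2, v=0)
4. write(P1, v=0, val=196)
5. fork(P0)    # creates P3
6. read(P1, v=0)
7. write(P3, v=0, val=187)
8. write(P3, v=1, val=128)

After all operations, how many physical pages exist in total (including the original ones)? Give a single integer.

Answer: 5

Derivation:
Op 1: fork(P0) -> P1. 2 ppages; refcounts: pp0:2 pp1:2
Op 2: fork(P0) -> P2. 2 ppages; refcounts: pp0:3 pp1:3
Op 3: read(P2, v0) -> 47. No state change.
Op 4: write(P1, v0, 196). refcount(pp0)=3>1 -> COPY to pp2. 3 ppages; refcounts: pp0:2 pp1:3 pp2:1
Op 5: fork(P0) -> P3. 3 ppages; refcounts: pp0:3 pp1:4 pp2:1
Op 6: read(P1, v0) -> 196. No state change.
Op 7: write(P3, v0, 187). refcount(pp0)=3>1 -> COPY to pp3. 4 ppages; refcounts: pp0:2 pp1:4 pp2:1 pp3:1
Op 8: write(P3, v1, 128). refcount(pp1)=4>1 -> COPY to pp4. 5 ppages; refcounts: pp0:2 pp1:3 pp2:1 pp3:1 pp4:1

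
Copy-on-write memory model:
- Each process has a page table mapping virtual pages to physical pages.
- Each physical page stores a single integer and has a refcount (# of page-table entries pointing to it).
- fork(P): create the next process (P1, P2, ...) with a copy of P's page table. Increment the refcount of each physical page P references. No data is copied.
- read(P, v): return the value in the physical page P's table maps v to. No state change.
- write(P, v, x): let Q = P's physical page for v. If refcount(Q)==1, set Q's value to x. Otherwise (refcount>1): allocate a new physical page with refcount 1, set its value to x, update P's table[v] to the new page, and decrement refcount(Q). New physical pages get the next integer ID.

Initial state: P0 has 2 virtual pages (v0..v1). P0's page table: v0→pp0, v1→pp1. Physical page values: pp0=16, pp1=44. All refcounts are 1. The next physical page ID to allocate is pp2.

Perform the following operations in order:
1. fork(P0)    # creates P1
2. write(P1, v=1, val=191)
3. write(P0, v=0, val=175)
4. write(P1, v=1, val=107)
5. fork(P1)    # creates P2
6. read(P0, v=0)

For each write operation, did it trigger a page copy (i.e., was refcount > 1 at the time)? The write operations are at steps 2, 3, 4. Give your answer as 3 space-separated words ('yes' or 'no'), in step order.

Op 1: fork(P0) -> P1. 2 ppages; refcounts: pp0:2 pp1:2
Op 2: write(P1, v1, 191). refcount(pp1)=2>1 -> COPY to pp2. 3 ppages; refcounts: pp0:2 pp1:1 pp2:1
Op 3: write(P0, v0, 175). refcount(pp0)=2>1 -> COPY to pp3. 4 ppages; refcounts: pp0:1 pp1:1 pp2:1 pp3:1
Op 4: write(P1, v1, 107). refcount(pp2)=1 -> write in place. 4 ppages; refcounts: pp0:1 pp1:1 pp2:1 pp3:1
Op 5: fork(P1) -> P2. 4 ppages; refcounts: pp0:2 pp1:1 pp2:2 pp3:1
Op 6: read(P0, v0) -> 175. No state change.

yes yes no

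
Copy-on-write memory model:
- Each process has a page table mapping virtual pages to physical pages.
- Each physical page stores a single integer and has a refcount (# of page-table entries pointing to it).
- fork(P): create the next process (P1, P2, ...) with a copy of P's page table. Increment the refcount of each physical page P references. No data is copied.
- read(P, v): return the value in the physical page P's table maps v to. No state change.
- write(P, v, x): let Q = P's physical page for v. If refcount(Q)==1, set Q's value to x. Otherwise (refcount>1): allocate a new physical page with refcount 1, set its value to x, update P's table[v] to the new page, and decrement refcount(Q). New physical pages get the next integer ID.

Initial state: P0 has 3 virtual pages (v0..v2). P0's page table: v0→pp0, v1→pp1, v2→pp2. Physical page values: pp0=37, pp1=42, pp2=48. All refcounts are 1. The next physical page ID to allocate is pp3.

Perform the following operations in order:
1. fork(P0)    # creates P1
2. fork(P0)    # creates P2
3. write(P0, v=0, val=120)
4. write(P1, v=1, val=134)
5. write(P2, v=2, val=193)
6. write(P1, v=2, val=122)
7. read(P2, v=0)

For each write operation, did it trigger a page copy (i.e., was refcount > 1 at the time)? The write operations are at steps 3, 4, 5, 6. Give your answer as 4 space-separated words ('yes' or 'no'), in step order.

Op 1: fork(P0) -> P1. 3 ppages; refcounts: pp0:2 pp1:2 pp2:2
Op 2: fork(P0) -> P2. 3 ppages; refcounts: pp0:3 pp1:3 pp2:3
Op 3: write(P0, v0, 120). refcount(pp0)=3>1 -> COPY to pp3. 4 ppages; refcounts: pp0:2 pp1:3 pp2:3 pp3:1
Op 4: write(P1, v1, 134). refcount(pp1)=3>1 -> COPY to pp4. 5 ppages; refcounts: pp0:2 pp1:2 pp2:3 pp3:1 pp4:1
Op 5: write(P2, v2, 193). refcount(pp2)=3>1 -> COPY to pp5. 6 ppages; refcounts: pp0:2 pp1:2 pp2:2 pp3:1 pp4:1 pp5:1
Op 6: write(P1, v2, 122). refcount(pp2)=2>1 -> COPY to pp6. 7 ppages; refcounts: pp0:2 pp1:2 pp2:1 pp3:1 pp4:1 pp5:1 pp6:1
Op 7: read(P2, v0) -> 37. No state change.

yes yes yes yes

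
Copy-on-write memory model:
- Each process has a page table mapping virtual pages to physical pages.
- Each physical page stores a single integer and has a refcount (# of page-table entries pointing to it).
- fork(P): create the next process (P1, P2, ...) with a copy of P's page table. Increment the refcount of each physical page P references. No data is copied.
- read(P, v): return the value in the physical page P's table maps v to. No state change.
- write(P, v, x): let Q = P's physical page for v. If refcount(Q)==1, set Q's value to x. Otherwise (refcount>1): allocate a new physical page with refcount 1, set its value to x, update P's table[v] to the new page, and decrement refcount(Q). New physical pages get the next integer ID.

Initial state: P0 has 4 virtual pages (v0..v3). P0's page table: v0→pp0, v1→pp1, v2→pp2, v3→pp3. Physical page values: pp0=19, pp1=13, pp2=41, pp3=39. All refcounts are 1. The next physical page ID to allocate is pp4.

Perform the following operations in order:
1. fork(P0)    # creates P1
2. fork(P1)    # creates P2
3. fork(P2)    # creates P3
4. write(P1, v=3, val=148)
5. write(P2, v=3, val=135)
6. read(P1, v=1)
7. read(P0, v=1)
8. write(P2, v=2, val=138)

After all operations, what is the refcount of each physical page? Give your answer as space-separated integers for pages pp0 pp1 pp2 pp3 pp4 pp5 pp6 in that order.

Op 1: fork(P0) -> P1. 4 ppages; refcounts: pp0:2 pp1:2 pp2:2 pp3:2
Op 2: fork(P1) -> P2. 4 ppages; refcounts: pp0:3 pp1:3 pp2:3 pp3:3
Op 3: fork(P2) -> P3. 4 ppages; refcounts: pp0:4 pp1:4 pp2:4 pp3:4
Op 4: write(P1, v3, 148). refcount(pp3)=4>1 -> COPY to pp4. 5 ppages; refcounts: pp0:4 pp1:4 pp2:4 pp3:3 pp4:1
Op 5: write(P2, v3, 135). refcount(pp3)=3>1 -> COPY to pp5. 6 ppages; refcounts: pp0:4 pp1:4 pp2:4 pp3:2 pp4:1 pp5:1
Op 6: read(P1, v1) -> 13. No state change.
Op 7: read(P0, v1) -> 13. No state change.
Op 8: write(P2, v2, 138). refcount(pp2)=4>1 -> COPY to pp6. 7 ppages; refcounts: pp0:4 pp1:4 pp2:3 pp3:2 pp4:1 pp5:1 pp6:1

Answer: 4 4 3 2 1 1 1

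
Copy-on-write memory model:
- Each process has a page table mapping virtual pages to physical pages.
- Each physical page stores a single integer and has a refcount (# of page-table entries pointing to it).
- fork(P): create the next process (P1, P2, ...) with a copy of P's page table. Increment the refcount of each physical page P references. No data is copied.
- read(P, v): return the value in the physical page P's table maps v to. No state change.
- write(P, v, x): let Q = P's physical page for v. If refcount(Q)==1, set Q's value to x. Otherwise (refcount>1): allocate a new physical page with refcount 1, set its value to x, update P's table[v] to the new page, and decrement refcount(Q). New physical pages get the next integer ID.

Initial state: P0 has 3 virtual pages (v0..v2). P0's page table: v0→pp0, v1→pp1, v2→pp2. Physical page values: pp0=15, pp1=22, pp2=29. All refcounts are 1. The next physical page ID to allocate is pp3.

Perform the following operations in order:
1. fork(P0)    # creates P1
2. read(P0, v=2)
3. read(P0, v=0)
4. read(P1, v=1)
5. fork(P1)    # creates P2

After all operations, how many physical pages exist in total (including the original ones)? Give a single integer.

Op 1: fork(P0) -> P1. 3 ppages; refcounts: pp0:2 pp1:2 pp2:2
Op 2: read(P0, v2) -> 29. No state change.
Op 3: read(P0, v0) -> 15. No state change.
Op 4: read(P1, v1) -> 22. No state change.
Op 5: fork(P1) -> P2. 3 ppages; refcounts: pp0:3 pp1:3 pp2:3

Answer: 3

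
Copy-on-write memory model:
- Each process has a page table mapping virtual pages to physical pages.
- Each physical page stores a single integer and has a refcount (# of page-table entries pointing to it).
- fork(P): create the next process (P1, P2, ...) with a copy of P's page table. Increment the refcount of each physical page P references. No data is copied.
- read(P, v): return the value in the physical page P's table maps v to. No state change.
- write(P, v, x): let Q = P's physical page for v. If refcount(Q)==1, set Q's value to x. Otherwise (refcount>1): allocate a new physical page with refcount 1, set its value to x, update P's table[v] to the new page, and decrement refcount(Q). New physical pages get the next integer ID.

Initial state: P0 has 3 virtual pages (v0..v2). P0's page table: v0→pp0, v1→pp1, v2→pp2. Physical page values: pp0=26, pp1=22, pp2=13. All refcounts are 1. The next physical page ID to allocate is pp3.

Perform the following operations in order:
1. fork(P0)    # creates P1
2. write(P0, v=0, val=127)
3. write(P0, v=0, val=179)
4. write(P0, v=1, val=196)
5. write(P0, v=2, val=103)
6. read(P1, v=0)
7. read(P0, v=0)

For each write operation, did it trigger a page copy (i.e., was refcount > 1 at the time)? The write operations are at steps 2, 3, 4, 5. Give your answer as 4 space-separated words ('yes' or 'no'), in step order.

Op 1: fork(P0) -> P1. 3 ppages; refcounts: pp0:2 pp1:2 pp2:2
Op 2: write(P0, v0, 127). refcount(pp0)=2>1 -> COPY to pp3. 4 ppages; refcounts: pp0:1 pp1:2 pp2:2 pp3:1
Op 3: write(P0, v0, 179). refcount(pp3)=1 -> write in place. 4 ppages; refcounts: pp0:1 pp1:2 pp2:2 pp3:1
Op 4: write(P0, v1, 196). refcount(pp1)=2>1 -> COPY to pp4. 5 ppages; refcounts: pp0:1 pp1:1 pp2:2 pp3:1 pp4:1
Op 5: write(P0, v2, 103). refcount(pp2)=2>1 -> COPY to pp5. 6 ppages; refcounts: pp0:1 pp1:1 pp2:1 pp3:1 pp4:1 pp5:1
Op 6: read(P1, v0) -> 26. No state change.
Op 7: read(P0, v0) -> 179. No state change.

yes no yes yes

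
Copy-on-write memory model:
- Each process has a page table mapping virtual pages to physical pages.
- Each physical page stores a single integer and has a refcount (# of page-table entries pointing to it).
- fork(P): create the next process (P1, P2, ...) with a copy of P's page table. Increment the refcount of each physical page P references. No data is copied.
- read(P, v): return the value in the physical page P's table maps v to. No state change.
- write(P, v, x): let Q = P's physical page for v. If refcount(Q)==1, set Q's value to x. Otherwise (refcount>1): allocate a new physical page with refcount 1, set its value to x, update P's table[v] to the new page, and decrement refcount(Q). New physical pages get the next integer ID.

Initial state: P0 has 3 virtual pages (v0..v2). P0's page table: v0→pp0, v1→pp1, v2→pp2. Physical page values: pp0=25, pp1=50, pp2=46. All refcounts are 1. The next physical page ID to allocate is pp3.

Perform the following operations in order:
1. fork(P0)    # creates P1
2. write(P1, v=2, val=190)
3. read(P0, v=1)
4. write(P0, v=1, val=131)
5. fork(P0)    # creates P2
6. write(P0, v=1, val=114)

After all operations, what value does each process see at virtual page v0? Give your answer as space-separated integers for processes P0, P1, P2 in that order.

Answer: 25 25 25

Derivation:
Op 1: fork(P0) -> P1. 3 ppages; refcounts: pp0:2 pp1:2 pp2:2
Op 2: write(P1, v2, 190). refcount(pp2)=2>1 -> COPY to pp3. 4 ppages; refcounts: pp0:2 pp1:2 pp2:1 pp3:1
Op 3: read(P0, v1) -> 50. No state change.
Op 4: write(P0, v1, 131). refcount(pp1)=2>1 -> COPY to pp4. 5 ppages; refcounts: pp0:2 pp1:1 pp2:1 pp3:1 pp4:1
Op 5: fork(P0) -> P2. 5 ppages; refcounts: pp0:3 pp1:1 pp2:2 pp3:1 pp4:2
Op 6: write(P0, v1, 114). refcount(pp4)=2>1 -> COPY to pp5. 6 ppages; refcounts: pp0:3 pp1:1 pp2:2 pp3:1 pp4:1 pp5:1
P0: v0 -> pp0 = 25
P1: v0 -> pp0 = 25
P2: v0 -> pp0 = 25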